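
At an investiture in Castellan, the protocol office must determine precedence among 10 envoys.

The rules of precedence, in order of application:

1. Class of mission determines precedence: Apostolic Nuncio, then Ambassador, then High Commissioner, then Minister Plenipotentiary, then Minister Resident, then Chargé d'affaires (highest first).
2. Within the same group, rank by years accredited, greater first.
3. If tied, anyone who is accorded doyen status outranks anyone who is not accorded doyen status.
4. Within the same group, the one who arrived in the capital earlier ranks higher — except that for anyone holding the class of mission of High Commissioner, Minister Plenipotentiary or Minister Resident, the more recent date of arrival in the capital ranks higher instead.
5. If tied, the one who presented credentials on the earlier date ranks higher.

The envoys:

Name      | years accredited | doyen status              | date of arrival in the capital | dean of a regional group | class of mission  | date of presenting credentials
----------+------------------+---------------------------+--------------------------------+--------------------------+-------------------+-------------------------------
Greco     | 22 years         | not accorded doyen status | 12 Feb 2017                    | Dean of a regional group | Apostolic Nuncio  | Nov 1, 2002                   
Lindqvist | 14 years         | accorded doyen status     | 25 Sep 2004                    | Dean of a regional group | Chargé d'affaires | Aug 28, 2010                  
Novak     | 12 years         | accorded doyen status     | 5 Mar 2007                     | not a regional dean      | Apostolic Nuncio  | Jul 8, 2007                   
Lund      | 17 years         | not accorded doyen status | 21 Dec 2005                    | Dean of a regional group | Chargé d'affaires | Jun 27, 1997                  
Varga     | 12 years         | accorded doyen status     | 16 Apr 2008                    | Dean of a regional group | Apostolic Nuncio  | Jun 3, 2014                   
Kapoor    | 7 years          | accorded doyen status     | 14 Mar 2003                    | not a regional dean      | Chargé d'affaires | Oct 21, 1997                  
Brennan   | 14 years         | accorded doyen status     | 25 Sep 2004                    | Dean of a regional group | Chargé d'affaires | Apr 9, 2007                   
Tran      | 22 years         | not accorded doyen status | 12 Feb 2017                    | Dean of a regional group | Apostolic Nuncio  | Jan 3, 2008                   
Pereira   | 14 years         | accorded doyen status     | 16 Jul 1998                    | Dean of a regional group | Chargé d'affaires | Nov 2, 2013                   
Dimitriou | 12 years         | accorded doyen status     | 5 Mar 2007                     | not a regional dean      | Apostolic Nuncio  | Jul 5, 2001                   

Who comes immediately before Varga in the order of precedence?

By class of mission: Greco, Tran, Dimitriou, Novak and Varga (Apostolic Nuncio); then Lund, Pereira, Brennan, Lindqvist and Kapoor (Chargé d'affaires).
Among Greco, Tran, Dimitriou, Novak and Varga, by years accredited (higher first): Greco and Tran (22 years) before Dimitriou, Novak and Varga (12 years).
Greco and Tran are each not accorded doyen status, so the next rule applies.
Greco and Tran both have date of arrival in the capital 12 Feb 2017, so the next rule applies.
Among Greco and Tran, by date of presenting credentials (earlier first): Greco (Nov 1, 2002) before Tran (Jan 3, 2008).
Dimitriou, Novak and Varga are each accorded doyen status, so the next rule applies.
Among Dimitriou, Novak and Varga, by date of arrival in the capital (earlier first): Dimitriou and Novak (5 Mar 2007) before Varga (16 Apr 2008).
Among Dimitriou and Novak, by date of presenting credentials (earlier first): Dimitriou (Jul 5, 2001) before Novak (Jul 8, 2007).
Among Lund, Pereira, Brennan, Lindqvist and Kapoor, by years accredited (higher first): Lund (17 years) before Pereira, Brennan and Lindqvist (14 years) before Kapoor (7 years).
Pereira, Brennan and Lindqvist are each accorded doyen status, so the next rule applies.
Among Pereira, Brennan and Lindqvist, by date of arrival in the capital (earlier first): Pereira (16 Jul 1998) before Brennan and Lindqvist (25 Sep 2004).
Among Brennan and Lindqvist, by date of presenting credentials (earlier first): Brennan (Apr 9, 2007) before Lindqvist (Aug 28, 2010).
Order: Greco, Tran, Dimitriou, Novak, Varga, Lund, Pereira, Brennan, Lindqvist, Kapoor.

Novak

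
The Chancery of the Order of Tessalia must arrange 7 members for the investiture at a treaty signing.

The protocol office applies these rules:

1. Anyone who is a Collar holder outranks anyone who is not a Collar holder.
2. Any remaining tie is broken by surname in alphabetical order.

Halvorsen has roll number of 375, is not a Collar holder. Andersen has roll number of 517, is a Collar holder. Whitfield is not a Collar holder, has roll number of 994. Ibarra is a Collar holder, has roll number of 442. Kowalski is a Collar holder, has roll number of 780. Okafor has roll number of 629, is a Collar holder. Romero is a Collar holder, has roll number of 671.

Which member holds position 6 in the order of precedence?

Halvorsen

By the first rule: Andersen, Ibarra, Kowalski, Okafor and Romero (each a Collar holder); then Halvorsen and Whitfield (both not a Collar holder).
Among Andersen, Ibarra, Kowalski, Okafor and Romero, alphabetically by surname: Andersen before Ibarra before Kowalski before Okafor before Romero.
Among Halvorsen and Whitfield, alphabetically by surname: Halvorsen before Whitfield.
Order: Andersen, Ibarra, Kowalski, Okafor, Romero, Halvorsen, Whitfield.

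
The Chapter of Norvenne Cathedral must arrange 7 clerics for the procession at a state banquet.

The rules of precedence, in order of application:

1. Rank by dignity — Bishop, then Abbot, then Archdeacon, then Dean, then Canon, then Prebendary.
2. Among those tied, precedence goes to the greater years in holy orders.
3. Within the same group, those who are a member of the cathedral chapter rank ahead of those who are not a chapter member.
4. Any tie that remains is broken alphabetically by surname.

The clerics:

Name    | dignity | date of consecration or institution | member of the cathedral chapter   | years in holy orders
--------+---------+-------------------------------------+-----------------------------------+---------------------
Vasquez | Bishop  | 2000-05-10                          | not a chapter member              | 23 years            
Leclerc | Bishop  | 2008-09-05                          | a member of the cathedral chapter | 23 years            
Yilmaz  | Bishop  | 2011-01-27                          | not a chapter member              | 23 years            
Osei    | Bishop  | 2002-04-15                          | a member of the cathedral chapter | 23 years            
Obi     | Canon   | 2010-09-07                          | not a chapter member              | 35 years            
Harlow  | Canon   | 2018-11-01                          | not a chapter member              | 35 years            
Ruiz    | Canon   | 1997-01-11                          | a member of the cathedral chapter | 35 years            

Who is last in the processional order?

Obi

By dignity: Leclerc, Osei, Vasquez and Yilmaz (Bishop); then Ruiz, Harlow and Obi (Canon).
Leclerc, Osei, Vasquez and Yilmaz all have years in holy orders 23 years, so the next rule applies.
Among Leclerc, Osei, Vasquez and Yilmaz, a member of the cathedral chapter before not a chapter member: Leclerc and Osei (a member of the cathedral chapter) before Vasquez and Yilmaz (not a chapter member).
Among Leclerc and Osei, alphabetically by surname: Leclerc before Osei.
Among Vasquez and Yilmaz, alphabetically by surname: Vasquez before Yilmaz.
Ruiz, Harlow and Obi all have years in holy orders 35 years, so the next rule applies.
Among Ruiz, Harlow and Obi, a member of the cathedral chapter before not a chapter member: Ruiz (a member of the cathedral chapter) before Harlow and Obi (not a chapter member).
Among Harlow and Obi, alphabetically by surname: Harlow before Obi.
Order: Leclerc, Osei, Vasquez, Yilmaz, Ruiz, Harlow, Obi.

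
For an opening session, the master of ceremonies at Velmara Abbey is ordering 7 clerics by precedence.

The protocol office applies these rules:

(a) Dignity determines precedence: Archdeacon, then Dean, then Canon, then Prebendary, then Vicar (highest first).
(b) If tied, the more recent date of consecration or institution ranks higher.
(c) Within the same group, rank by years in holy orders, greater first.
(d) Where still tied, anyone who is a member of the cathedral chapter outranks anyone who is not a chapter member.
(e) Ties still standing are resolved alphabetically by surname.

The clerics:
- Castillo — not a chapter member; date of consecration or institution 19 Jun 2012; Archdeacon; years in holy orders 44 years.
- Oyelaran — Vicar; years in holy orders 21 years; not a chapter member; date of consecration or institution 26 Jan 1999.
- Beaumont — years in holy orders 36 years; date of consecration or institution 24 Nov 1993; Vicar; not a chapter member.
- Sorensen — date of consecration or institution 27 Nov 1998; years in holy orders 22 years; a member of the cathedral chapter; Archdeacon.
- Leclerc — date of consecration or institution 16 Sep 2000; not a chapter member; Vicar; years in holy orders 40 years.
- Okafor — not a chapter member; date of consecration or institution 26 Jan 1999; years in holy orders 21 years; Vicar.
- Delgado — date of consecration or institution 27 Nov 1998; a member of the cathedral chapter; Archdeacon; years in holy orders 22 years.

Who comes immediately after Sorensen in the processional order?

By dignity: Castillo, Delgado and Sorensen (Archdeacon); then Leclerc, Okafor, Oyelaran and Beaumont (Vicar).
Among Castillo, Delgado and Sorensen, by date of consecration or institution (later first): Castillo (19 Jun 2012) before Delgado and Sorensen (27 Nov 1998).
Delgado and Sorensen both have years in holy orders 22 years, so the next rule applies.
Delgado and Sorensen are each a member of the cathedral chapter, so the next rule applies.
Among Delgado and Sorensen, alphabetically by surname: Delgado before Sorensen.
Among Leclerc, Okafor, Oyelaran and Beaumont, by date of consecration or institution (later first): Leclerc (16 Sep 2000) before Okafor and Oyelaran (26 Jan 1999) before Beaumont (24 Nov 1993).
Okafor and Oyelaran both have years in holy orders 21 years, so the next rule applies.
Okafor and Oyelaran are each not a chapter member, so the next rule applies.
Among Okafor and Oyelaran, alphabetically by surname: Okafor before Oyelaran.
Order: Castillo, Delgado, Sorensen, Leclerc, Okafor, Oyelaran, Beaumont.

Leclerc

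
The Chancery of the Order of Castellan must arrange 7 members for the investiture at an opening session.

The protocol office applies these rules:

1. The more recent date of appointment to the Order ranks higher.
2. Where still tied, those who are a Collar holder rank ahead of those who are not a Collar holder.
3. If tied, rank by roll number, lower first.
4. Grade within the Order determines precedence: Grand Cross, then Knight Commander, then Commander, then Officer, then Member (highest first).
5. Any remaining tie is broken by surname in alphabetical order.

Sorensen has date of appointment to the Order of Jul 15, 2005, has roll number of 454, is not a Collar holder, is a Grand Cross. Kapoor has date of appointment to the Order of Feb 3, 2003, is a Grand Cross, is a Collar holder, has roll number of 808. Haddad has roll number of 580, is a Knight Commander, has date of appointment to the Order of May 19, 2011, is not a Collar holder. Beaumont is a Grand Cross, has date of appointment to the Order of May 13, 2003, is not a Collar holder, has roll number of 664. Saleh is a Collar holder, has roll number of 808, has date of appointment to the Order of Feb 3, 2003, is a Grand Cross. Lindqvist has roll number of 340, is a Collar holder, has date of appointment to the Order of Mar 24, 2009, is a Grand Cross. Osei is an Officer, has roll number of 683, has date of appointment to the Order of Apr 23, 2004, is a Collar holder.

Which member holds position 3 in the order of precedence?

Sorensen

By date of appointment to the Order (later first): Haddad (May 19, 2011); then Lindqvist (Mar 24, 2009); then Sorensen (Jul 15, 2005); then Osei (Apr 23, 2004); then Beaumont (May 13, 2003); then Kapoor and Saleh (both Feb 3, 2003).
Kapoor and Saleh are each a Collar holder, so the next rule applies.
Kapoor and Saleh both have roll number 808, so the next rule applies.
Kapoor and Saleh are each Grand Cross, so the next rule applies.
Among Kapoor and Saleh, alphabetically by surname: Kapoor before Saleh.
Order: Haddad, Lindqvist, Sorensen, Osei, Beaumont, Kapoor, Saleh.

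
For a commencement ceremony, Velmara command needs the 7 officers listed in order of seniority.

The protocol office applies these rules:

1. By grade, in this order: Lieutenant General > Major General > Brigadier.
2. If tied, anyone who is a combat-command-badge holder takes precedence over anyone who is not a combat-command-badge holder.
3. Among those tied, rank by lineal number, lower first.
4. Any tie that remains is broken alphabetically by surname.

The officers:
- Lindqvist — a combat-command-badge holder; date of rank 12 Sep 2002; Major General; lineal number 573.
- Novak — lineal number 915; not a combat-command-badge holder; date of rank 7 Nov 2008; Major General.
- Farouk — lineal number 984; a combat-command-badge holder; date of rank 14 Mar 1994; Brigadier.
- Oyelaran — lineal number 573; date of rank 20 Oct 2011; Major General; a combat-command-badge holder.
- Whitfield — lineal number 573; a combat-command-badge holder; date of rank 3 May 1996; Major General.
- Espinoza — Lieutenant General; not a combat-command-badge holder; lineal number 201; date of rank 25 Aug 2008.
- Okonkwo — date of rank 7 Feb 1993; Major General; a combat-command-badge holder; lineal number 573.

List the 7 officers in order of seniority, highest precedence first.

Espinoza, Lindqvist, Okonkwo, Oyelaran, Whitfield, Novak, Farouk

By grade: Espinoza (Lieutenant General); then Lindqvist, Okonkwo, Oyelaran, Whitfield and Novak (Major General); then Farouk (Brigadier).
Among Lindqvist, Okonkwo, Oyelaran, Whitfield and Novak, a combat-command-badge holder before not a combat-command-badge holder: Lindqvist, Okonkwo, Oyelaran and Whitfield (a combat-command-badge holder) before Novak (not a combat-command-badge holder).
Lindqvist, Okonkwo, Oyelaran and Whitfield all have lineal number 573, so the next rule applies.
Among Lindqvist, Okonkwo, Oyelaran and Whitfield, alphabetically by surname: Lindqvist before Okonkwo before Oyelaran before Whitfield.
Full order: Espinoza, Lindqvist, Okonkwo, Oyelaran, Whitfield, Novak, Farouk.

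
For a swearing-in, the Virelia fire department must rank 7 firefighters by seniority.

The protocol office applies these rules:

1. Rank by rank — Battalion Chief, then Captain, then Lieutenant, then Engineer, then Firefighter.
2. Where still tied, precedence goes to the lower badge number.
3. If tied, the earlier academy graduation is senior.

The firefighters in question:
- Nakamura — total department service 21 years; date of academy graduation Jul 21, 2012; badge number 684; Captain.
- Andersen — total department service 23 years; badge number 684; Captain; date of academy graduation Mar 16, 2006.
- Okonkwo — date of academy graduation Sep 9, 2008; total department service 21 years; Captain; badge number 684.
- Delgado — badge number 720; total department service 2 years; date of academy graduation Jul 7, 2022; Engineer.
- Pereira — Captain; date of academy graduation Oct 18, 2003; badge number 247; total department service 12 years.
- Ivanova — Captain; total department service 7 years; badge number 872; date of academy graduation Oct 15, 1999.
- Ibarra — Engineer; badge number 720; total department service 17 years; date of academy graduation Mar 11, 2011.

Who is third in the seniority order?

By rank: Pereira, Andersen, Okonkwo, Nakamura and Ivanova (Captain); then Ibarra and Delgado (Engineer).
Among Pereira, Andersen, Okonkwo, Nakamura and Ivanova, by badge number (lower first): Pereira (247) before Andersen, Okonkwo and Nakamura (684) before Ivanova (872).
Among Andersen, Okonkwo and Nakamura, by date of academy graduation (earlier first): Andersen (Mar 16, 2006) before Okonkwo (Sep 9, 2008) before Nakamura (Jul 21, 2012).
Ibarra and Delgado both have badge number 720, so the next rule applies.
Among Ibarra and Delgado, by date of academy graduation (earlier first): Ibarra (Mar 11, 2011) before Delgado (Jul 7, 2022).
Order: Pereira, Andersen, Okonkwo, Nakamura, Ivanova, Ibarra, Delgado.

Okonkwo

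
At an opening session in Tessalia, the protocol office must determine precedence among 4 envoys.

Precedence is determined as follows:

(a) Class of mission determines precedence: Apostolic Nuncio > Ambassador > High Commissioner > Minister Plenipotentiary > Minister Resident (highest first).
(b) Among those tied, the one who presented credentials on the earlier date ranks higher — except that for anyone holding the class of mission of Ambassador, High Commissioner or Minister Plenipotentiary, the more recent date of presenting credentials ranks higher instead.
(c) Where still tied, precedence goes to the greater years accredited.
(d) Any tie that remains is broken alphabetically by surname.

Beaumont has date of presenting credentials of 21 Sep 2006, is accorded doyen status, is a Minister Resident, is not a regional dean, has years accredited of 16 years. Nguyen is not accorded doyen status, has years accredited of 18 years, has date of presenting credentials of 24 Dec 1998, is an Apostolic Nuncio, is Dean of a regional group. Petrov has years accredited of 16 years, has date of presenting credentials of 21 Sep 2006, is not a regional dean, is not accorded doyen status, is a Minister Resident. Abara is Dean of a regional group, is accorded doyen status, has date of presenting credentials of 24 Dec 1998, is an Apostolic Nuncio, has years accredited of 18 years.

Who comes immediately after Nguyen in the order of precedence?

By class of mission: Abara and Nguyen (Apostolic Nuncio); then Beaumont and Petrov (Minister Resident).
Abara and Nguyen both have date of presenting credentials 24 Dec 1998, so the next rule applies.
Abara and Nguyen both have years accredited 18 years, so the next rule applies.
Among Abara and Nguyen, alphabetically by surname: Abara before Nguyen.
Beaumont and Petrov both have date of presenting credentials 21 Sep 2006, so the next rule applies.
Beaumont and Petrov both have years accredited 16 years, so the next rule applies.
Among Beaumont and Petrov, alphabetically by surname: Beaumont before Petrov.
Order: Abara, Nguyen, Beaumont, Petrov.

Beaumont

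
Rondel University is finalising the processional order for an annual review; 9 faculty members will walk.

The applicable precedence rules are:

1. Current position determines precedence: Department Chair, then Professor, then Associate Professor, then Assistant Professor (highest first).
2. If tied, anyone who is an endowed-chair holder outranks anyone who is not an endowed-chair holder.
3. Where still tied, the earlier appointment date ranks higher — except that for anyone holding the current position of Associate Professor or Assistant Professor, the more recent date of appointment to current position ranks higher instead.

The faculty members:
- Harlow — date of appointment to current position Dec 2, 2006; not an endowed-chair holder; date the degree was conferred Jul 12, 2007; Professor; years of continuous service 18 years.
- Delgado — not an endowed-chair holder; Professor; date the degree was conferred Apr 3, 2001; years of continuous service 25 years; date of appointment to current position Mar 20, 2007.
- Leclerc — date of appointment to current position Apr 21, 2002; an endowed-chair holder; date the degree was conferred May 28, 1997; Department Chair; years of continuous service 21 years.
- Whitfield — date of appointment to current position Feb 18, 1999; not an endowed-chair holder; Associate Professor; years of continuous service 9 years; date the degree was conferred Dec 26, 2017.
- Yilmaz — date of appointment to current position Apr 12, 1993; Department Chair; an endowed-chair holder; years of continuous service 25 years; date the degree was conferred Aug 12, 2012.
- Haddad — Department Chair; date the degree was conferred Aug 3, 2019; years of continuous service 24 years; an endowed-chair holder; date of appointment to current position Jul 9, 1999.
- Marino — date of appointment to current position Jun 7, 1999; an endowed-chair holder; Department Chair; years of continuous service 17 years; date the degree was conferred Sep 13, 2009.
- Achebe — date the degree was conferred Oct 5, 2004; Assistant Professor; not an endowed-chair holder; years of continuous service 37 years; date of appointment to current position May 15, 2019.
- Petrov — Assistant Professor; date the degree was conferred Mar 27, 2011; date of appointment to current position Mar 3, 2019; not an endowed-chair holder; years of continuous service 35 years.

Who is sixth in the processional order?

By current position: Yilmaz, Marino, Haddad and Leclerc (Department Chair); then Harlow and Delgado (Professor); then Whitfield (Associate Professor); then Achebe and Petrov (Assistant Professor).
Yilmaz, Marino, Haddad and Leclerc are each an endowed-chair holder, so the next rule applies.
Among Yilmaz, Marino, Haddad and Leclerc, by date of appointment to current position (earlier first): Yilmaz (Apr 12, 1993) before Marino (Jun 7, 1999) before Haddad (Jul 9, 1999) before Leclerc (Apr 21, 2002).
Harlow and Delgado are each not an endowed-chair holder, so the next rule applies.
Among Harlow and Delgado, by date of appointment to current position (earlier first): Harlow (Dec 2, 2006) before Delgado (Mar 20, 2007).
Achebe and Petrov are each not an endowed-chair holder, so the next rule applies.
Among Achebe and Petrov, by date of appointment to current position (later first) (reversed rule for this group): Achebe (May 15, 2019) before Petrov (Mar 3, 2019).
Order: Yilmaz, Marino, Haddad, Leclerc, Harlow, Delgado, Whitfield, Achebe, Petrov.

Delgado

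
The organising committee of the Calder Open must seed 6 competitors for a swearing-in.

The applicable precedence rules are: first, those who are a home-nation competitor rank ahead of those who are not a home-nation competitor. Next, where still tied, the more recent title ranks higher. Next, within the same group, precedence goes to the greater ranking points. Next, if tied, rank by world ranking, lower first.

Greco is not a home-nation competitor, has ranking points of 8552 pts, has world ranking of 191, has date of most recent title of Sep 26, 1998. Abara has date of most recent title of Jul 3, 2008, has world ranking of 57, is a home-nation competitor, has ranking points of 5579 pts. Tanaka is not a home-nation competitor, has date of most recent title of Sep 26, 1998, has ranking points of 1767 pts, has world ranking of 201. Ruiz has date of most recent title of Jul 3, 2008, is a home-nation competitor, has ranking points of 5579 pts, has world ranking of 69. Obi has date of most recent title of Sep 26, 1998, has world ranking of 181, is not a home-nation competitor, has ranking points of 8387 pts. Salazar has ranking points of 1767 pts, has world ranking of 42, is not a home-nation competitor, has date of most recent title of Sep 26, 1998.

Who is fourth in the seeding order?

By the first rule: Abara and Ruiz (both a home-nation competitor); then Greco, Obi, Salazar and Tanaka (each not a home-nation competitor).
Abara and Ruiz both have date of most recent title Jul 3, 2008, so the next rule applies.
Abara and Ruiz both have ranking points 5579 pts, so the next rule applies.
Among Abara and Ruiz, by world ranking (lower first): Abara (57) before Ruiz (69).
Greco, Obi, Salazar and Tanaka all have date of most recent title Sep 26, 1998, so the next rule applies.
Among Greco, Obi, Salazar and Tanaka, by ranking points (higher first): Greco (8552 pts) before Obi (8387 pts) before Salazar and Tanaka (1767 pts).
Among Salazar and Tanaka, by world ranking (lower first): Salazar (42) before Tanaka (201).
Order: Abara, Ruiz, Greco, Obi, Salazar, Tanaka.

Obi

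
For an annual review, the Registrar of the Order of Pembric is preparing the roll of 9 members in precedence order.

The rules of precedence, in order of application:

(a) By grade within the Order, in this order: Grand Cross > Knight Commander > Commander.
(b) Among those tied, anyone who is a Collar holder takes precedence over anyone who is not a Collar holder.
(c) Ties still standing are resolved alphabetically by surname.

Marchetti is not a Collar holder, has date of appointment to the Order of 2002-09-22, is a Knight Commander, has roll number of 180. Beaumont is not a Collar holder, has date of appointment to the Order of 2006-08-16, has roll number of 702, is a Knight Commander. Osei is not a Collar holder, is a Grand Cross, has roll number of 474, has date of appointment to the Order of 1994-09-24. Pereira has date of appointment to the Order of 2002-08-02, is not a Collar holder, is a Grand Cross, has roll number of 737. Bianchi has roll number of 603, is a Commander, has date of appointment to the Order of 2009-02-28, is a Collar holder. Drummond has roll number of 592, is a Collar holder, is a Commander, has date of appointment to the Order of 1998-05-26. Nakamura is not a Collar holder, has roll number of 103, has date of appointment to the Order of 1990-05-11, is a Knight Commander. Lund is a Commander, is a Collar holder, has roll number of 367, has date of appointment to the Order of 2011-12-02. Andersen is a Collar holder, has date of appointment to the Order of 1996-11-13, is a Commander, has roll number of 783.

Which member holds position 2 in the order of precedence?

Pereira

By grade within the Order: Osei and Pereira (Grand Cross); then Beaumont, Marchetti and Nakamura (Knight Commander); then Andersen, Bianchi, Drummond and Lund (Commander).
Osei and Pereira are each not a Collar holder, so the next rule applies.
Among Osei and Pereira, alphabetically by surname: Osei before Pereira.
Beaumont, Marchetti and Nakamura are each not a Collar holder, so the next rule applies.
Among Beaumont, Marchetti and Nakamura, alphabetically by surname: Beaumont before Marchetti before Nakamura.
Andersen, Bianchi, Drummond and Lund are each a Collar holder, so the next rule applies.
Among Andersen, Bianchi, Drummond and Lund, alphabetically by surname: Andersen before Bianchi before Drummond before Lund.
Order: Osei, Pereira, Beaumont, Marchetti, Nakamura, Andersen, Bianchi, Drummond, Lund.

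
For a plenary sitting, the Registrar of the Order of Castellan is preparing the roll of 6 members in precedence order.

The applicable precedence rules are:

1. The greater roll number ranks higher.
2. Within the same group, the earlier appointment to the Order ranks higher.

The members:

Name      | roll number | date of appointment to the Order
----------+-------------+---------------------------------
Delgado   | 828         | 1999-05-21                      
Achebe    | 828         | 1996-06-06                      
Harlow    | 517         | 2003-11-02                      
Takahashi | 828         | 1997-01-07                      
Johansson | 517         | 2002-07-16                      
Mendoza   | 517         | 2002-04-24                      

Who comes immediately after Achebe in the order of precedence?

Takahashi

By roll number (higher first): Achebe, Takahashi and Delgado (each 828); then Mendoza, Johansson and Harlow (each 517).
Among Achebe, Takahashi and Delgado, by date of appointment to the Order (earlier first): Achebe (1996-06-06) before Takahashi (1997-01-07) before Delgado (1999-05-21).
Among Mendoza, Johansson and Harlow, by date of appointment to the Order (earlier first): Mendoza (2002-04-24) before Johansson (2002-07-16) before Harlow (2003-11-02).
Order: Achebe, Takahashi, Delgado, Mendoza, Johansson, Harlow.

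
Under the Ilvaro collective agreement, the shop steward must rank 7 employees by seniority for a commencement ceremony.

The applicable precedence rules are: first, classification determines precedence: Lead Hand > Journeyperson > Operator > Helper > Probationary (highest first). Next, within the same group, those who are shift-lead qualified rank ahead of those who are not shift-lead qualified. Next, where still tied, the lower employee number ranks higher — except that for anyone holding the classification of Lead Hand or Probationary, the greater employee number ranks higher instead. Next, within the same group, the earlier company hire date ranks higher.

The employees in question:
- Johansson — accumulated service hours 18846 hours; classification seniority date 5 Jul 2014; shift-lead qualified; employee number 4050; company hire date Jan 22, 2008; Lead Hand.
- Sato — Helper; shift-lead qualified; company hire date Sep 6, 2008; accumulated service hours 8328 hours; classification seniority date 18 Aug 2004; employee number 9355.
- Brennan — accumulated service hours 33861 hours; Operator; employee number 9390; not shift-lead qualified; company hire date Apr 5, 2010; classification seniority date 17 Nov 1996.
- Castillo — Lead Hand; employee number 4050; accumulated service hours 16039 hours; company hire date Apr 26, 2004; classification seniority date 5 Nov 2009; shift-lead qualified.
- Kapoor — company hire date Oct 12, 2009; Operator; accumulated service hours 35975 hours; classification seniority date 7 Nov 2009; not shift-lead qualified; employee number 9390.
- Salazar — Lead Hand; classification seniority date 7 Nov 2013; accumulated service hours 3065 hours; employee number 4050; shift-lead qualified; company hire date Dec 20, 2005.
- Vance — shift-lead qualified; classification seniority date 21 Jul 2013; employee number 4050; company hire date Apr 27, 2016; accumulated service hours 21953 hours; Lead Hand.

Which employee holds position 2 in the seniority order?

By classification: Castillo, Salazar, Johansson and Vance (Lead Hand); then Kapoor and Brennan (Operator); then Sato (Helper).
Castillo, Salazar, Johansson and Vance are each shift-lead qualified, so the next rule applies.
Castillo, Salazar, Johansson and Vance all have employee number 4050, so the next rule applies.
Among Castillo, Salazar, Johansson and Vance, by company hire date (earlier first): Castillo (Apr 26, 2004) before Salazar (Dec 20, 2005) before Johansson (Jan 22, 2008) before Vance (Apr 27, 2016).
Kapoor and Brennan are each not shift-lead qualified, so the next rule applies.
Kapoor and Brennan both have employee number 9390, so the next rule applies.
Among Kapoor and Brennan, by company hire date (earlier first): Kapoor (Oct 12, 2009) before Brennan (Apr 5, 2010).
Order: Castillo, Salazar, Johansson, Vance, Kapoor, Brennan, Sato.

Salazar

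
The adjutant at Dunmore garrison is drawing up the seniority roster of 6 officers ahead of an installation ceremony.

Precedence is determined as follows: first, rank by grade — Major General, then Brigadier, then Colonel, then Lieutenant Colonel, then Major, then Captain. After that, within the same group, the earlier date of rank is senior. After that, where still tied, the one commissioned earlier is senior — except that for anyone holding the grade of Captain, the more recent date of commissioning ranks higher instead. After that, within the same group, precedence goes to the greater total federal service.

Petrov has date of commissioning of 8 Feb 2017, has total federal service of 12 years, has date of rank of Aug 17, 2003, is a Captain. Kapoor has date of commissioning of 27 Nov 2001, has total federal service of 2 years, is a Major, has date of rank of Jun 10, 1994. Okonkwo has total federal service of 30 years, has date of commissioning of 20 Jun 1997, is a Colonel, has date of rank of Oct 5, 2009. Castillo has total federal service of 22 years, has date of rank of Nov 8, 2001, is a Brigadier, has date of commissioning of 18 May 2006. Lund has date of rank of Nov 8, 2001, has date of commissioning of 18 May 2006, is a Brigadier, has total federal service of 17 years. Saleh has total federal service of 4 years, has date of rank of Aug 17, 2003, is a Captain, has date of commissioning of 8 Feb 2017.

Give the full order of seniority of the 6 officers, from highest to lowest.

By grade: Castillo and Lund (Brigadier); then Okonkwo (Colonel); then Kapoor (Major); then Petrov and Saleh (Captain).
Castillo and Lund both have date of rank Nov 8, 2001, so the next rule applies.
Castillo and Lund both have date of commissioning 18 May 2006, so the next rule applies.
Among Castillo and Lund, by total federal service (higher first): Castillo (22 years) before Lund (17 years).
Petrov and Saleh both have date of rank Aug 17, 2003, so the next rule applies.
Petrov and Saleh both have date of commissioning 8 Feb 2017, so the next rule applies.
Among Petrov and Saleh, by total federal service (higher first): Petrov (12 years) before Saleh (4 years).
Full order: Castillo, Lund, Okonkwo, Kapoor, Petrov, Saleh.

Castillo, Lund, Okonkwo, Kapoor, Petrov, Saleh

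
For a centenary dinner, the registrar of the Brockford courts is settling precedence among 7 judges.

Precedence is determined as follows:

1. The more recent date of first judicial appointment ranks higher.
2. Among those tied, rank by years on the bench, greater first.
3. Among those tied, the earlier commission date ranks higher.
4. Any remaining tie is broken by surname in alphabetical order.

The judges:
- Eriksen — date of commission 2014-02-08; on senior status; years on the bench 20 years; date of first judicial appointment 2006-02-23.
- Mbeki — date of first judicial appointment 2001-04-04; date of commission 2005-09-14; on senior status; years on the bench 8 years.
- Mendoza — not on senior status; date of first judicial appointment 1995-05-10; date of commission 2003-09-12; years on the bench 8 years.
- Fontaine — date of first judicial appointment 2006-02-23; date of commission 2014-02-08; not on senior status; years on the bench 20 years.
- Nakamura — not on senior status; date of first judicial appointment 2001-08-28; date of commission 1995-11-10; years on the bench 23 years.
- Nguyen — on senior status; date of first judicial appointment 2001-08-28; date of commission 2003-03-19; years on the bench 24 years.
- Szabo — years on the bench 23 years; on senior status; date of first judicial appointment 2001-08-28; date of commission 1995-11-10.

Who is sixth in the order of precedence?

By date of first judicial appointment (later first): Eriksen and Fontaine (both 2006-02-23); then Nguyen, Nakamura and Szabo (each 2001-08-28); then Mbeki (2001-04-04); then Mendoza (1995-05-10).
Eriksen and Fontaine both have years on the bench 20 years, so the next rule applies.
Eriksen and Fontaine both have date of commission 2014-02-08, so the next rule applies.
Among Eriksen and Fontaine, alphabetically by surname: Eriksen before Fontaine.
Among Nguyen, Nakamura and Szabo, by years on the bench (higher first): Nguyen (24 years) before Nakamura and Szabo (23 years).
Nakamura and Szabo both have date of commission 1995-11-10, so the next rule applies.
Among Nakamura and Szabo, alphabetically by surname: Nakamura before Szabo.
Order: Eriksen, Fontaine, Nguyen, Nakamura, Szabo, Mbeki, Mendoza.

Mbeki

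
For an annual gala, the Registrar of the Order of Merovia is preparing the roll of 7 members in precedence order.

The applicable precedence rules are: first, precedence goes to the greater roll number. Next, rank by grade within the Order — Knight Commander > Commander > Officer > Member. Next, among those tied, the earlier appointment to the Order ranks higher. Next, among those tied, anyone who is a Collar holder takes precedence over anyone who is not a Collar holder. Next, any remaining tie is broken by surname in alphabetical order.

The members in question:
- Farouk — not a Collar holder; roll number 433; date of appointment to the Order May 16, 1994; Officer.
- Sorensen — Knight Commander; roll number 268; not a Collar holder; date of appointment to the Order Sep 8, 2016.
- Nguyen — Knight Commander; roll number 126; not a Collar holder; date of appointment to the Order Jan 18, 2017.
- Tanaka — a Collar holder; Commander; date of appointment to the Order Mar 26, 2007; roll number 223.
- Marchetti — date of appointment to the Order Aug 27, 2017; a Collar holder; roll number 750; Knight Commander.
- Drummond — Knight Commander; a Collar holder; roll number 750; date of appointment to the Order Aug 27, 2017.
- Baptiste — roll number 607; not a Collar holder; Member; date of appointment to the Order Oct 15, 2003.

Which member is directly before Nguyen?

By roll number (higher first): Drummond and Marchetti (both 750); then Baptiste (607); then Farouk (433); then Sorensen (268); then Tanaka (223); then Nguyen (126).
Drummond and Marchetti are each Knight Commander, so the next rule applies.
Drummond and Marchetti both have date of appointment to the Order Aug 27, 2017, so the next rule applies.
Drummond and Marchetti are each a Collar holder, so the next rule applies.
Among Drummond and Marchetti, alphabetically by surname: Drummond before Marchetti.
Order: Drummond, Marchetti, Baptiste, Farouk, Sorensen, Tanaka, Nguyen.

Tanaka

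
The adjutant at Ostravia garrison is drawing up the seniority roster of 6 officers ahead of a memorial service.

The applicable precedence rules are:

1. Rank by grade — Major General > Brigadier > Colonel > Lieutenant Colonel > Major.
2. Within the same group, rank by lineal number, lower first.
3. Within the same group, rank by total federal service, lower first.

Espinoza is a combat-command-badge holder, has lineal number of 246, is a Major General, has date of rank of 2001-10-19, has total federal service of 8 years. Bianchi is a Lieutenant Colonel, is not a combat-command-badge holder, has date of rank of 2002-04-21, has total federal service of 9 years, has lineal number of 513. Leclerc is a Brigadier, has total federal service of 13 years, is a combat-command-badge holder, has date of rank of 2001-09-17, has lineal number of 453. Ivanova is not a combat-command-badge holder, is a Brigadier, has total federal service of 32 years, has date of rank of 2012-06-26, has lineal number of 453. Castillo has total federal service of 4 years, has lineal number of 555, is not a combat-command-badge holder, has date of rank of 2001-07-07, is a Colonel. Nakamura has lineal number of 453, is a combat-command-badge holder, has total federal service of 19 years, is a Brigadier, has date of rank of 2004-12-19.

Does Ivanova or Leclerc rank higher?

Leclerc

By grade: Espinoza (Major General); then Leclerc, Nakamura and Ivanova (Brigadier); then Castillo (Colonel); then Bianchi (Lieutenant Colonel).
Leclerc, Nakamura and Ivanova all have lineal number 453, so the next rule applies.
Among Leclerc, Nakamura and Ivanova, by total federal service (lower first): Leclerc (13 years) before Nakamura (19 years) before Ivanova (32 years).
So Leclerc takes precedence.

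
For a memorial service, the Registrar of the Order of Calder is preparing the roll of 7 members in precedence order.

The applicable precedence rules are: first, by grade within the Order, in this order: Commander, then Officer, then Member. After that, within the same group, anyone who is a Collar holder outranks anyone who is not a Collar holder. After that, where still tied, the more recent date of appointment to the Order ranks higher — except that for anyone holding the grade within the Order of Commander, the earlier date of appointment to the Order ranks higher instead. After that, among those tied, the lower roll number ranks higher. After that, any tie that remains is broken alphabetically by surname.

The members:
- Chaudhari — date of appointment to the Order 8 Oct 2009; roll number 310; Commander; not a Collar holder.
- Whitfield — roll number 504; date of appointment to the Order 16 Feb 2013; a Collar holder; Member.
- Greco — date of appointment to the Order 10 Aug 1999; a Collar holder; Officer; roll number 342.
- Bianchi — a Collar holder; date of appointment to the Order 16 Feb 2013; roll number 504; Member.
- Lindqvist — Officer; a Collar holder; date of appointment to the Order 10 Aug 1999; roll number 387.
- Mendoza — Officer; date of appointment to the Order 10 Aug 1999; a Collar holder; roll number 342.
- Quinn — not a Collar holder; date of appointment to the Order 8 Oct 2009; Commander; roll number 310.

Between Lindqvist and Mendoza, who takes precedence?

Mendoza

By grade within the Order: Chaudhari and Quinn (Commander); then Greco, Mendoza and Lindqvist (Officer); then Bianchi and Whitfield (Member).
Chaudhari and Quinn are each not a Collar holder, so the next rule applies.
Chaudhari and Quinn both have date of appointment to the Order 8 Oct 2009, so the next rule applies.
Chaudhari and Quinn both have roll number 310, so the next rule applies.
Among Chaudhari and Quinn, alphabetically by surname: Chaudhari before Quinn.
Greco, Mendoza and Lindqvist are each a Collar holder, so the next rule applies.
Greco, Mendoza and Lindqvist all have date of appointment to the Order 10 Aug 1999, so the next rule applies.
Among Greco, Mendoza and Lindqvist, by roll number (lower first): Greco and Mendoza (342) before Lindqvist (387).
Among Greco and Mendoza, alphabetically by surname: Greco before Mendoza.
Bianchi and Whitfield are each a Collar holder, so the next rule applies.
Bianchi and Whitfield both have date of appointment to the Order 16 Feb 2013, so the next rule applies.
Bianchi and Whitfield both have roll number 504, so the next rule applies.
Among Bianchi and Whitfield, alphabetically by surname: Bianchi before Whitfield.
So Mendoza takes precedence.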